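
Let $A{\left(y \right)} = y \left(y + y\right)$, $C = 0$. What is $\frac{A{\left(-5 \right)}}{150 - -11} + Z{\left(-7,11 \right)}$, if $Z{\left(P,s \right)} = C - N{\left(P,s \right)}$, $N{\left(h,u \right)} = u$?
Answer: $- \frac{1721}{161} \approx -10.689$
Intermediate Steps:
$Z{\left(P,s \right)} = - s$ ($Z{\left(P,s \right)} = 0 - s = - s$)
$A{\left(y \right)} = 2 y^{2}$ ($A{\left(y \right)} = y 2 y = 2 y^{2}$)
$\frac{A{\left(-5 \right)}}{150 - -11} + Z{\left(-7,11 \right)} = \frac{2 \left(-5\right)^{2}}{150 - -11} - 11 = \frac{2 \cdot 25}{150 + 11} - 11 = \frac{1}{161} \cdot 50 - 11 = \frac{50}{161} - 11 = - \frac{1721}{161}$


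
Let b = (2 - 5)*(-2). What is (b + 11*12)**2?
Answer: 19044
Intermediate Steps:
b = 6 (b = -3*(-2) = 6)
(b + 11*12)**2 = (6 + 11*12)**2 = (6 + 132)**2 = 138**2 = 19044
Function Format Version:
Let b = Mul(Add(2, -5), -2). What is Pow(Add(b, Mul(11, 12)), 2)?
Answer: 19044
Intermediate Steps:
b = 6 (b = Mul(-3, -2) = 6)
Pow(Add(b, Mul(11, 12)), 2) = Pow(Add(6, Mul(11, 12)), 2) = Pow(Add(6, 132), 2) = Pow(138, 2) = 19044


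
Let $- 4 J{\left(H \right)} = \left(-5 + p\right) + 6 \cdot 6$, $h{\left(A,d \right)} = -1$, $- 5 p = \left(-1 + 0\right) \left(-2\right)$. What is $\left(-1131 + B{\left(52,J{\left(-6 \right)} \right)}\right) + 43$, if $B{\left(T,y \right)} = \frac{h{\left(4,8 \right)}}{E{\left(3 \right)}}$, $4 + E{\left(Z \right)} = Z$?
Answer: $-1087$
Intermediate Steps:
$p = - \frac{2}{5}$ ($p = - \frac{\left(-1 + 0\right) \left(-2\right)}{5} = - \frac{\left(-1\right) \left(-2\right)}{5} = \left(- \frac{1}{5}\right) 2 = - \frac{2}{5} \approx -0.4$)
$E{\left(Z \right)} = -4 + Z$
$J{\left(H \right)} = - \frac{153}{20}$ ($J{\left(H \right)} = - \frac{\left(-5 - \frac{2}{5}\right) + 6 \cdot 6}{4} = - \frac{- \frac{27}{5} + 36}{4} = \left(- \frac{1}{4}\right) \frac{153}{5} = - \frac{153}{20}$)
$B{\left(T,y \right)} = 1$ ($B{\left(T,y \right)} = - \frac{1}{-4 + 3} = - \frac{1}{-1} = \left(-1\right) \left(-1\right) = 1$)
$\left(-1131 + B{\left(52,J{\left(-6 \right)} \right)}\right) + 43 = \left(-1131 + 1\right) + 43 = -1130 + 43 = -1087$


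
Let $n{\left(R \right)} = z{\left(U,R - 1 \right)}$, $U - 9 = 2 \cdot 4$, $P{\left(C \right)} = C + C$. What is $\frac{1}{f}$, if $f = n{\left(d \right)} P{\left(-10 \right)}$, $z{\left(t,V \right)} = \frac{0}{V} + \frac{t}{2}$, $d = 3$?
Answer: $- \frac{1}{170} \approx -0.0058824$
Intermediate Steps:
$P{\left(C \right)} = 2 C$
$U = 17$ ($U = 9 + 2 \cdot 4 = 9 + 8 = 17$)
$z{\left(t,V \right)} = \frac{t}{2}$ ($z{\left(t,V \right)} = 0 + t \frac{1}{2} = 0 + \frac{t}{2} = \frac{t}{2}$)
$n{\left(R \right)} = \frac{17}{2}$ ($n{\left(R \right)} = \frac{1}{2} \cdot 17 = \frac{17}{2}$)
$f = -170$ ($f = \frac{17 \cdot 2 \left(-10\right)}{2} = \frac{17}{2} \left(-20\right) = -170$)
$\frac{1}{f} = \frac{1}{-170} = - \frac{1}{170}$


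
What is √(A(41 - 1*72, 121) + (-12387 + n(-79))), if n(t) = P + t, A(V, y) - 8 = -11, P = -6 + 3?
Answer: 2*I*√3118 ≈ 111.68*I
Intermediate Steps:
P = -3
A(V, y) = -3 (A(V, y) = 8 - 11 = -3)
n(t) = -3 + t
√(A(41 - 1*72, 121) + (-12387 + n(-79))) = √(-3 + (-12387 + (-3 - 79))) = √(-3 + (-12387 - 82)) = √(-3 - 12469) = √(-12472) = 2*I*√3118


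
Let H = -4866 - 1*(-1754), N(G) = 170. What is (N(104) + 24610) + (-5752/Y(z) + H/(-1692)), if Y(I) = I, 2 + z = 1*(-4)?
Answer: 10888234/423 ≈ 25741.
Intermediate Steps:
z = -6 (z = -2 + 1*(-4) = -2 - 4 = -6)
H = -3112 (H = -4866 + 1754 = -3112)
(N(104) + 24610) + (-5752/Y(z) + H/(-1692)) = (170 + 24610) + (-5752/(-6) - 3112/(-1692)) = 24780 + (-5752*(-⅙) - 3112*(-1/1692)) = 24780 + (2876/3 + 778/423) = 24780 + 406294/423 = 10888234/423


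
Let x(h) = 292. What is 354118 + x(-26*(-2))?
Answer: 354410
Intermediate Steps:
354118 + x(-26*(-2)) = 354118 + 292 = 354410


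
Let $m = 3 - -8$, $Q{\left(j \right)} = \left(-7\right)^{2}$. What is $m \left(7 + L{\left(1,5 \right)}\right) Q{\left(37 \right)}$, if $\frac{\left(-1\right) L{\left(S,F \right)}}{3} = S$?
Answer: $2156$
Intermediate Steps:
$L{\left(S,F \right)} = - 3 S$
$Q{\left(j \right)} = 49$
$m = 11$ ($m = 3 + 8 = 11$)
$m \left(7 + L{\left(1,5 \right)}\right) Q{\left(37 \right)} = 11 \left(7 - 3\right) 49 = 11 \cdot 4 \cdot 49 = 44 \cdot 49 = 2156$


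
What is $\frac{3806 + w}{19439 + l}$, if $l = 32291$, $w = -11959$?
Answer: $- \frac{8153}{51730} \approx -0.15761$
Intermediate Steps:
$\frac{3806 + w}{19439 + l} = \frac{3806 - 11959}{19439 + 32291} = - \frac{8153}{51730}$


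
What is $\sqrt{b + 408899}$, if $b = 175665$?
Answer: $2 \sqrt{146141} \approx 764.57$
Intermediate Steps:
$\sqrt{b + 408899} = \sqrt{175665 + 408899} = \sqrt{584564} = 2 \sqrt{146141}$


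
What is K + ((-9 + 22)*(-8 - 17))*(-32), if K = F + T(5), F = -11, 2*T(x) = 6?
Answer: 10392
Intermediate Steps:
T(x) = 3 (T(x) = (½)*6 = 3)
K = -8 (K = -11 + 3 = -8)
K + ((-9 + 22)*(-8 - 17))*(-32) = -8 + ((-9 + 22)*(-8 - 17))*(-32) = -8 + (13*(-25))*(-32) = -8 - 325*(-32) = -8 + 10400 = 10392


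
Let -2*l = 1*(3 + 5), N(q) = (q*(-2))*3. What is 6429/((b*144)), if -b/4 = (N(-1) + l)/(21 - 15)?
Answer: -2143/64 ≈ -33.484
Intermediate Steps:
N(q) = -6*q (N(q) = -2*q*3 = -6*q)
l = -4 (l = -(3 + 5)/2 = -8/2 = -½*8 = -4)
b = -4/3 (b = -4*(-6*(-1) - 4)/(21 - 15) = -4*(6 - 4)/6 = -8/6 = -4*⅓ = -4/3 ≈ -1.3333)
6429/((b*144)) = 6429/((-4/3*144)) = 6429/(-192) = 6429*(-1/192) = -2143/64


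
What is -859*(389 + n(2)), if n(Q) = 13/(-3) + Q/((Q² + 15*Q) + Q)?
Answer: -5948575/18 ≈ -3.3048e+5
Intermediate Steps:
n(Q) = -13/3 + Q/(Q² + 16*Q) (n(Q) = 13*(-⅓) + Q/(Q² + 16*Q) = -13/3 + Q/(Q² + 16*Q))
-859*(389 + n(2)) = -859*(389 + (-205 - 13*2)/(3*(16 + 2))) = -859*(389 + (⅓)*(-205 - 26)/18) = -859*(389 + (⅓)*(1/18)*(-231)) = -859*(389 - 77/18) = -859*6925/18 = -5948575/18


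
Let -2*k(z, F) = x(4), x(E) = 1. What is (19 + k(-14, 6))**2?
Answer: 1369/4 ≈ 342.25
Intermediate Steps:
k(z, F) = -1/2 (k(z, F) = -1/2*1 = -1/2)
(19 + k(-14, 6))**2 = (19 - 1/2)**2 = (37/2)**2 = 1369/4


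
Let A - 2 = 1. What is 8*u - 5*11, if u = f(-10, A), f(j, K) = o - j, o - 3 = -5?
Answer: 9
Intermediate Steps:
o = -2 (o = 3 - 5 = -2)
A = 3 (A = 2 + 1 = 3)
f(j, K) = -2 - j
u = 8 (u = -2 - 1*(-10) = -2 + 10 = 8)
8*u - 5*11 = 8*8 - 5*11 = 64 - 55 = 9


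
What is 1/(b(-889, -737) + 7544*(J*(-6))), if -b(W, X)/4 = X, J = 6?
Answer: -1/268636 ≈ -3.7225e-6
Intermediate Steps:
b(W, X) = -4*X
1/(b(-889, -737) + 7544*(J*(-6))) = 1/(-4*(-737) + 7544*(6*(-6))) = 1/(2948 + 7544*(-36)) = 1/(2948 - 271584) = 1/(-268636) = -1/268636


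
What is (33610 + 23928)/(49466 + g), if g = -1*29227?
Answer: 57538/20239 ≈ 2.8429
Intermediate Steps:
g = -29227
(33610 + 23928)/(49466 + g) = (33610 + 23928)/(49466 - 29227) = 57538/20239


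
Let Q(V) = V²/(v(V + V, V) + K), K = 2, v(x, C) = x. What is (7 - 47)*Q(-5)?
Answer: 125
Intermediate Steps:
Q(V) = V²/(2 + 2*V) (Q(V) = V²/((V + V) + 2) = V²/(2*V + 2) = V²/(2 + 2*V))
(7 - 47)*Q(-5) = (7 - 47)*((½)*(-5)²/(1 - 5)) = -20*25/(-4) = -20*25*(-1)/4 = -40*(-25/8) = 125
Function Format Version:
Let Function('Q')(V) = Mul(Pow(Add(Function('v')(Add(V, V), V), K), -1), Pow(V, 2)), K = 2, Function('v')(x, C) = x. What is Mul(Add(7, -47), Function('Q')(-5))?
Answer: 125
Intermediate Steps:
Function('Q')(V) = Mul(Pow(V, 2), Pow(Add(2, Mul(2, V)), -1)) (Function('Q')(V) = Mul(Pow(Add(Add(V, V), 2), -1), Pow(V, 2)) = Mul(Pow(Add(Mul(2, V), 2), -1), Pow(V, 2)) = Mul(Pow(Add(2, Mul(2, V)), -1), Pow(V, 2)) = Mul(Pow(V, 2), Pow(Add(2, Mul(2, V)), -1)))
Mul(Add(7, -47), Function('Q')(-5)) = Mul(Add(7, -47), Mul(Rational(1, 2), Pow(-5, 2), Pow(Add(1, -5), -1))) = Mul(-40, Mul(Rational(1, 2), 25, Pow(-4, -1))) = Mul(-40, Mul(Rational(1, 2), 25, Rational(-1, 4))) = Mul(-40, Rational(-25, 8)) = 125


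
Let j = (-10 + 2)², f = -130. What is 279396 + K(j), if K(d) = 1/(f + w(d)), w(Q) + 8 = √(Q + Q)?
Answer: 2642527299/9458 - 2*√2/4729 ≈ 2.7940e+5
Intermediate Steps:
w(Q) = -8 + √2*√Q (w(Q) = -8 + √(Q + Q) = -8 + √(2*Q) = -8 + √2*√Q)
j = 64 (j = (-8)² = 64)
K(d) = 1/(-138 + √2*√d) (K(d) = 1/(-130 + (-8 + √2*√d)) = 1/(-138 + √2*√d))
279396 + K(j) = 279396 + 1/(-138 + √2*√64) = 279396 + 1/(-138 + √2*8) = 279396 + 1/(-138 + 8*√2)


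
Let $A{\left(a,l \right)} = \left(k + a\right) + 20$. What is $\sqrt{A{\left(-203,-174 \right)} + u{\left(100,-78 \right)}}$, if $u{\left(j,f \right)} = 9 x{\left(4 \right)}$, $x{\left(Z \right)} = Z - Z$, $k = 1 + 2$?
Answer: $6 i \sqrt{5} \approx 13.416 i$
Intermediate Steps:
$k = 3$
$x{\left(Z \right)} = 0$
$u{\left(j,f \right)} = 0$ ($u{\left(j,f \right)} = 9 \cdot 0 = 0$)
$A{\left(a,l \right)} = 23 + a$ ($A{\left(a,l \right)} = \left(3 + a\right) + 20 = 23 + a$)
$\sqrt{A{\left(-203,-174 \right)} + u{\left(100,-78 \right)}} = \sqrt{\left(23 - 203\right) + 0} = \sqrt{-180 + 0} = \sqrt{-180} = 6 i \sqrt{5}$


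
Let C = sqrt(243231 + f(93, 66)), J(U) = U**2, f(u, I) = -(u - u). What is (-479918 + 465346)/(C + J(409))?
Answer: -1218809366/13991344865 + 7286*sqrt(243231)/13991344865 ≈ -0.086855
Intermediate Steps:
f(u, I) = 0 (f(u, I) = -1*0 = 0)
C = sqrt(243231) (C = sqrt(243231 + 0) = sqrt(243231) ≈ 493.18)
(-479918 + 465346)/(C + J(409)) = (-479918 + 465346)/(sqrt(243231) + 409**2) = -14572/(sqrt(243231) + 167281) = -14572/(167281 + sqrt(243231))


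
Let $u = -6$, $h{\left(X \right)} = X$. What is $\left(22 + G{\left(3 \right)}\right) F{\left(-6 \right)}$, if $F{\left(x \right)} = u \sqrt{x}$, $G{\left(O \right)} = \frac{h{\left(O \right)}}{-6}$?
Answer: $- 129 i \sqrt{6} \approx - 315.98 i$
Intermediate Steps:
$G{\left(O \right)} = - \frac{O}{6}$ ($G{\left(O \right)} = \frac{O}{-6} = O \left(- \frac{1}{6}\right) = - \frac{O}{6}$)
$F{\left(x \right)} = - 6 \sqrt{x}$
$\left(22 + G{\left(3 \right)}\right) F{\left(-6 \right)} = \left(22 - \frac{1}{2}\right) \left(- 6 \sqrt{-6}\right) = \left(22 - \frac{1}{2}\right) \left(- 6 i \sqrt{6}\right) = \frac{43 \left(- 6 i \sqrt{6}\right)}{2} = - 129 i \sqrt{6}$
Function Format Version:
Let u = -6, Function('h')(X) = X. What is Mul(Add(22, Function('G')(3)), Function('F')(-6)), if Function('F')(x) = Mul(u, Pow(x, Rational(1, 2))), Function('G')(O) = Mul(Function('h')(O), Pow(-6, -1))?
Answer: Mul(-129, I, Pow(6, Rational(1, 2))) ≈ Mul(-315.98, I)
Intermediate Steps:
Function('G')(O) = Mul(Rational(-1, 6), O) (Function('G')(O) = Mul(O, Pow(-6, -1)) = Mul(O, Rational(-1, 6)) = Mul(Rational(-1, 6), O))
Function('F')(x) = Mul(-6, Pow(x, Rational(1, 2)))
Mul(Add(22, Function('G')(3)), Function('F')(-6)) = Mul(Add(22, Mul(Rational(-1, 6), 3)), Mul(-6, Pow(-6, Rational(1, 2)))) = Mul(Add(22, Rational(-1, 2)), Mul(-6, Mul(I, Pow(6, Rational(1, 2))))) = Mul(Rational(43, 2), Mul(-6, I, Pow(6, Rational(1, 2)))) = Mul(-129, I, Pow(6, Rational(1, 2)))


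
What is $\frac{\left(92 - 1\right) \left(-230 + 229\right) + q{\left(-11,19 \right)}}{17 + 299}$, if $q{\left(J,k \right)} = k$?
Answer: $- \frac{18}{79} \approx -0.22785$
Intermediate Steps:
$\frac{\left(92 - 1\right) \left(-230 + 229\right) + q{\left(-11,19 \right)}}{17 + 299} = \frac{\left(92 - 1\right) \left(-230 + 229\right) + 19}{17 + 299} = \frac{91 \left(-1\right) + 19}{316} = \left(-91 + 19\right) \frac{1}{316} = \left(-72\right) \frac{1}{316} = - \frac{18}{79}$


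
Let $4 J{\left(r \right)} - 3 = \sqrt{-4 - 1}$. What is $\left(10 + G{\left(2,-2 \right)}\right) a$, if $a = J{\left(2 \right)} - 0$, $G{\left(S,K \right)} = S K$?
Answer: $\frac{9}{2} + \frac{3 i \sqrt{5}}{2} \approx 4.5 + 3.3541 i$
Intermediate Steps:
$J{\left(r \right)} = \frac{3}{4} + \frac{i \sqrt{5}}{4}$ ($J{\left(r \right)} = \frac{3}{4} + \frac{\sqrt{-4 - 1}}{4} = \frac{3}{4} + \frac{\sqrt{-5}}{4} = \frac{3}{4} + \frac{i \sqrt{5}}{4}$)
$G{\left(S,K \right)} = K S$
$a = \frac{3}{4} + \frac{i \sqrt{5}}{4}$ ($a = \left(\frac{3}{4} + \frac{i \sqrt{5}}{4}\right) - 0 = \left(\frac{3}{4} + \frac{i \sqrt{5}}{4}\right) + 0 = \frac{3}{4} + \frac{i \sqrt{5}}{4} \approx 0.75 + 0.55902 i$)
$\left(10 + G{\left(2,-2 \right)}\right) a = \left(10 - 4\right) \left(\frac{3}{4} + \frac{i \sqrt{5}}{4}\right) = 6 \left(\frac{3}{4} + \frac{i \sqrt{5}}{4}\right) = \frac{9}{2} + \frac{3 i \sqrt{5}}{2}$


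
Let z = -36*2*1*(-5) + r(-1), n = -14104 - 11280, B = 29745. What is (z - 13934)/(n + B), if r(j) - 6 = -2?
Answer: -13570/4361 ≈ -3.1117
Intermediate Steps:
r(j) = 4 (r(j) = 6 - 2 = 4)
n = -25384
z = 364 (z = -36*2*1*(-5) + 4 = -72*(-5) + 4 = -36*(-10) + 4 = 360 + 4 = 364)
(z - 13934)/(n + B) = (364 - 13934)/(-25384 + 29745) = -13570/4361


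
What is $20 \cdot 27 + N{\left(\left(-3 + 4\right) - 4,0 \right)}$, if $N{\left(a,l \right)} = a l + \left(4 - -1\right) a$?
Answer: $525$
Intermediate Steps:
$N{\left(a,l \right)} = 5 a + a l$ ($N{\left(a,l \right)} = a l + \left(4 + 1\right) a = a l + 5 a = 5 a + a l$)
$20 \cdot 27 + N{\left(\left(-3 + 4\right) - 4,0 \right)} = 20 \cdot 27 + \left(\left(-3 + 4\right) - 4\right) \left(5 + 0\right) = 540 + \left(1 - 4\right) 5 = 540 - 15 = 525$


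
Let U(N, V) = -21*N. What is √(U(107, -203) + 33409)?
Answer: √31162 ≈ 176.53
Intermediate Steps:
√(U(107, -203) + 33409) = √(-21*107 + 33409) = √(-2247 + 33409) = √31162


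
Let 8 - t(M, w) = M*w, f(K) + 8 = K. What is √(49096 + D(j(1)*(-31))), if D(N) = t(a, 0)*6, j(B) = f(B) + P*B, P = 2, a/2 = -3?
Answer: 2*√12286 ≈ 221.68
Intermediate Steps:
a = -6 (a = 2*(-3) = -6)
f(K) = -8 + K
t(M, w) = 8 - M*w
j(B) = -8 + 3*B (j(B) = (-8 + B) + 2*B = -8 + 3*B)
D(N) = 48 (D(N) = (8 - 1*(-6)*0)*6 = (8 + 0)*6 = 8*6 = 48)
√(49096 + D(j(1)*(-31))) = √(49096 + 48) = √49144 = 2*√12286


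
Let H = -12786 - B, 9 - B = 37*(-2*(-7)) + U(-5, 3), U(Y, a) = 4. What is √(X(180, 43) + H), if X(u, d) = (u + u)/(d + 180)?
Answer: I*√610243737/223 ≈ 110.78*I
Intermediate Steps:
X(u, d) = 2*u/(180 + d) (X(u, d) = (2*u)/(180 + d) = 2*u/(180 + d))
B = -513 (B = 9 - (37*(-2*(-7)) + 4) = 9 - (37*14 + 4) = 9 - (518 + 4) = 9 - 1*522 = 9 - 522 = -513)
H = -12273 (H = -12786 - 1*(-513) = -12786 + 513 = -12273)
√(X(180, 43) + H) = √(2*180/(180 + 43) - 12273) = √(2*180/223 - 12273) = √(2*180*(1/223) - 12273) = √(360/223 - 12273) = √(-2736519/223) = I*√610243737/223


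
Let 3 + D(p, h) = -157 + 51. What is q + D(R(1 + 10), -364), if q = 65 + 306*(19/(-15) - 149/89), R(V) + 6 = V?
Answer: -420032/445 ≈ -943.89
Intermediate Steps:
R(V) = -6 + V
D(p, h) = -109 (D(p, h) = -3 + (-157 + 51) = -3 - 106 = -109)
q = -371527/445 (q = 65 + 306*(19*(-1/15) - 149*1/89) = 65 + 306*(-19/15 - 149/89) = 65 + 306*(-3926/1335) = 65 - 400452/445 = -371527/445 ≈ -834.89)
q + D(R(1 + 10), -364) = -371527/445 - 109 = -420032/445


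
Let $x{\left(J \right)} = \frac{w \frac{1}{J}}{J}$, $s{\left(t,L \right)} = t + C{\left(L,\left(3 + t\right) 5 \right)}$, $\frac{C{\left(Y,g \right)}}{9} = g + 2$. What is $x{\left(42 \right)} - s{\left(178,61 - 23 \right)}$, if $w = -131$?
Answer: $- \frac{14713655}{1764} \approx -8341.1$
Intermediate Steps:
$C{\left(Y,g \right)} = 18 + 9 g$ ($C{\left(Y,g \right)} = 9 \left(g + 2\right) = 9 \left(2 + g\right) = 18 + 9 g$)
$s{\left(t,L \right)} = 153 + 46 t$ ($s{\left(t,L \right)} = t + \left(18 + 9 \left(3 + t\right) 5\right) = t + \left(18 + 9 \left(15 + 5 t\right)\right) = t + \left(18 + \left(135 + 45 t\right)\right) = t + \left(153 + 45 t\right) = 153 + 46 t$)
$x{\left(J \right)} = - \frac{131}{J^{2}}$ ($x{\left(J \right)} = \frac{\left(-131\right) \frac{1}{J}}{J} = - \frac{131}{J^{2}}$)
$x{\left(42 \right)} - s{\left(178,61 - 23 \right)} = - \frac{131}{1764} - \left(153 + 46 \cdot 178\right) = \left(-131\right) \frac{1}{1764} - \left(153 + 8188\right) = - \frac{131}{1764} - 8341 = - \frac{14713655}{1764}$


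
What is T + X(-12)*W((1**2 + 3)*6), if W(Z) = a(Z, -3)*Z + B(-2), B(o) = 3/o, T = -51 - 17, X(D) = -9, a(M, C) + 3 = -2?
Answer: 2051/2 ≈ 1025.5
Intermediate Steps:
a(M, C) = -5 (a(M, C) = -3 - 2 = -5)
T = -68
W(Z) = -3/2 - 5*Z (W(Z) = -5*Z + 3/(-2) = -5*Z + 3*(-1/2) = -5*Z - 3/2 = -3/2 - 5*Z)
T + X(-12)*W((1**2 + 3)*6) = -68 - 9*(-3/2 - 5*(1**2 + 3)*6) = -68 - 9*(-3/2 - 5*(1 + 3)*6) = -68 - 9*(-3/2 - 20*6) = -68 - 9*(-3/2 - 5*24) = -68 - 9*(-3/2 - 120) = -68 - 9*(-243/2) = -68 + 2187/2 = 2051/2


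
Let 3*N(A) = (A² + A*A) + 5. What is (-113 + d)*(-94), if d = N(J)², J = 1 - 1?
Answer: 93248/9 ≈ 10361.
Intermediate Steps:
J = 0
N(A) = 5/3 + 2*A²/3 (N(A) = ((A² + A*A) + 5)/3 = ((A² + A²) + 5)/3 = (2*A² + 5)/3 = (5 + 2*A²)/3 = 5/3 + 2*A²/3)
d = 25/9 (d = (5/3 + (⅔)*0²)² = (5/3 + (⅔)*0)² = (5/3 + 0)² = (5/3)² = 25/9 ≈ 2.7778)
(-113 + d)*(-94) = (-113 + 25/9)*(-94) = -992/9*(-94) = 93248/9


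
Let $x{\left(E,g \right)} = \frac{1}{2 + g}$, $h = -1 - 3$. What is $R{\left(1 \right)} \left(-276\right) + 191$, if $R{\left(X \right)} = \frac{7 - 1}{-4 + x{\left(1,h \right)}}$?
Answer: $559$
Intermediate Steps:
$h = -4$
$R{\left(X \right)} = - \frac{4}{3}$ ($R{\left(X \right)} = \frac{7 - 1}{-4 + \frac{1}{2 - 4}} = \frac{6}{-4 + \frac{1}{-2}} = \frac{6}{-4 - \frac{1}{2}} = \frac{6}{- \frac{9}{2}} = 6 \left(- \frac{2}{9}\right) = - \frac{4}{3}$)
$R{\left(1 \right)} \left(-276\right) + 191 = \left(- \frac{4}{3}\right) \left(-276\right) + 191 = 368 + 191 = 559$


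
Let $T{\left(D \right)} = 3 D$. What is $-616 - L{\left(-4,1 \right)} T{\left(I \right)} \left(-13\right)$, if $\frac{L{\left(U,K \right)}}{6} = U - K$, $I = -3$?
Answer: $2894$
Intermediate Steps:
$L{\left(U,K \right)} = - 6 K + 6 U$ ($L{\left(U,K \right)} = 6 \left(U - K\right) = - 6 K + 6 U$)
$-616 - L{\left(-4,1 \right)} T{\left(I \right)} \left(-13\right) = -616 - \left(\left(-6\right) 1 + 6 \left(-4\right)\right) 3 \left(-3\right) \left(-13\right) = -616 - \left(-6 - 24\right) \left(-9\right) \left(-13\right) = -616 - \left(-30\right) \left(-9\right) \left(-13\right) = -616 - 270 \left(-13\right) = -616 - -3510 = -616 + 3510 = 2894$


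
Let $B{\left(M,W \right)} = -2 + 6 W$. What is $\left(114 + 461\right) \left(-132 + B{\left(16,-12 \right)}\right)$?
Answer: $-118450$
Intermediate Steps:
$\left(114 + 461\right) \left(-132 + B{\left(16,-12 \right)}\right) = \left(114 + 461\right) \left(-132 + \left(-2 + 6 \left(-12\right)\right)\right) = 575 \left(-132 - 74\right) = 575 \left(-206\right) = -118450$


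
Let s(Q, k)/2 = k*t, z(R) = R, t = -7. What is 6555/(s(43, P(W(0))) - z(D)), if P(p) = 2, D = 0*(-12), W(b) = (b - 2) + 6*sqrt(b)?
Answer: -6555/28 ≈ -234.11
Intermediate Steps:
W(b) = -2 + b + 6*sqrt(b) (W(b) = (-2 + b) + 6*sqrt(b) = -2 + b + 6*sqrt(b))
D = 0
s(Q, k) = -14*k (s(Q, k) = 2*(k*(-7)) = 2*(-7*k) = -14*k)
6555/(s(43, P(W(0))) - z(D)) = 6555/(-14*2 - 1*0) = 6555/(-28 + 0) = 6555/(-28) = 6555*(-1/28) = -6555/28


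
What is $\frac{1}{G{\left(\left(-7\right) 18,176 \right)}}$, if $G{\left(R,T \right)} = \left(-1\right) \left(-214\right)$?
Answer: $\frac{1}{214} \approx 0.0046729$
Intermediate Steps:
$G{\left(R,T \right)} = 214$
$\frac{1}{G{\left(\left(-7\right) 18,176 \right)}} = \frac{1}{214}$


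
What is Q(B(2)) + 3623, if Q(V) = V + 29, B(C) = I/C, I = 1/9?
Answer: 65737/18 ≈ 3652.1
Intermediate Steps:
I = ⅑ ≈ 0.11111
B(C) = 1/(9*C)
Q(V) = 29 + V
Q(B(2)) + 3623 = (29 + (⅑)/2) + 3623 = (29 + (⅑)*(½)) + 3623 = (29 + 1/18) + 3623 = 523/18 + 3623 = 65737/18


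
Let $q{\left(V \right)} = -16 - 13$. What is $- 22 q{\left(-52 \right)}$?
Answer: $638$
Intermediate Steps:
$q{\left(V \right)} = -29$
$- 22 q{\left(-52 \right)} = \left(-22\right) \left(-29\right) = 638$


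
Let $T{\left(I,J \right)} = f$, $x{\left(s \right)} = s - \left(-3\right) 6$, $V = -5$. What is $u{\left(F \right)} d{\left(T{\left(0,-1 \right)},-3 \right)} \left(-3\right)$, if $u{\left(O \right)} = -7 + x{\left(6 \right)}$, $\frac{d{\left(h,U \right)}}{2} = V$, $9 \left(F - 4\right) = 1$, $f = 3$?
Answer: $510$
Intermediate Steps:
$x{\left(s \right)} = 18 + s$ ($x{\left(s \right)} = s - -18 = s + 18 = 18 + s$)
$F = \frac{37}{9}$ ($F = 4 + \frac{1}{9} \cdot 1 = 4 + \frac{1}{9} = \frac{37}{9} \approx 4.1111$)
$T{\left(I,J \right)} = 3$
$d{\left(h,U \right)} = -10$ ($d{\left(h,U \right)} = 2 \left(-5\right) = -10$)
$u{\left(O \right)} = 17$ ($u{\left(O \right)} = -7 + \left(18 + 6\right) = -7 + 24 = 17$)
$u{\left(F \right)} d{\left(T{\left(0,-1 \right)},-3 \right)} \left(-3\right) = 17 \left(\left(-10\right) \left(-3\right)\right) = 17 \cdot 30 = 510$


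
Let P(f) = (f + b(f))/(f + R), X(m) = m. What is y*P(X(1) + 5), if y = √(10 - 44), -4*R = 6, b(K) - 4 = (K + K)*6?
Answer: 164*I*√34/9 ≈ 106.25*I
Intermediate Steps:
b(K) = 4 + 12*K (b(K) = 4 + (K + K)*6 = 4 + (2*K)*6 = 4 + 12*K)
R = -3/2 (R = -¼*6 = -3/2 ≈ -1.5000)
P(f) = (4 + 13*f)/(-3/2 + f) (P(f) = (f + (4 + 12*f))/(f - 3/2) = (4 + 13*f)/(-3/2 + f))
y = I*√34 (y = √(-34) = I*√34 ≈ 5.8309*I)
y*P(X(1) + 5) = (I*√34)*(2*(4 + 13*(1 + 5))/(-3 + 2*(1 + 5))) = (I*√34)*(2*(4 + 13*6)/(-3 + 2*6)) = (I*√34)*(2*(4 + 78)/(-3 + 12)) = (I*√34)*(2*82/9) = (I*√34)*(2*(⅑)*82) = (I*√34)*(164/9) = 164*I*√34/9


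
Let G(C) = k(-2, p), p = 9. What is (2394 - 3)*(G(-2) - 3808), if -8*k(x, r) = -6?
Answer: -36412539/4 ≈ -9.1031e+6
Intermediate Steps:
k(x, r) = 3/4 (k(x, r) = -1/8*(-6) = 3/4)
G(C) = 3/4
(2394 - 3)*(G(-2) - 3808) = (2394 - 3)*(3/4 - 3808) = 2391*(-15229/4) = -36412539/4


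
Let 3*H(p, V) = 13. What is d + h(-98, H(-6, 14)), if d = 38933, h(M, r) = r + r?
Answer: 116825/3 ≈ 38942.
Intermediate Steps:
H(p, V) = 13/3 (H(p, V) = (⅓)*13 = 13/3)
h(M, r) = 2*r
d + h(-98, H(-6, 14)) = 38933 + 2*(13/3) = 38933 + 26/3 = 116825/3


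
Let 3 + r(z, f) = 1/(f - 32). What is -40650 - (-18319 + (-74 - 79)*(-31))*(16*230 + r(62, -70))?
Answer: 2543786614/51 ≈ 4.9878e+7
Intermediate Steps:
r(z, f) = -3 + 1/(-32 + f) (r(z, f) = -3 + 1/(f - 32) = -3 + 1/(-32 + f))
-40650 - (-18319 + (-74 - 79)*(-31))*(16*230 + r(62, -70)) = -40650 - (-18319 + (-74 - 79)*(-31))*(16*230 + (97 - 3*(-70))/(-32 - 70)) = -40650 - (-18319 - 153*(-31))*(3680 + (97 + 210)/(-102)) = -40650 - (-18319 + 4743)*(3680 - 1/102*307) = -40650 - (-13576)*(3680 - 307/102) = -40650 - (-13576)*375053/102 = -40650 - 1*(-2545859764/51) = -40650 + 2545859764/51 = 2543786614/51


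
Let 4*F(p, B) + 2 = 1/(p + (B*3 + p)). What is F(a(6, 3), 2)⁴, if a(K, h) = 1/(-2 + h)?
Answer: 50625/1048576 ≈ 0.048280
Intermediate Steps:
F(p, B) = -½ + 1/(4*(2*p + 3*B)) (F(p, B) = -½ + 1/(4*(p + (B*3 + p))) = -½ + 1/(4*(p + (3*B + p))) = -½ + 1/(4*(p + (p + 3*B))) = -½ + 1/(4*(2*p + 3*B)))
F(a(6, 3), 2)⁴ = ((1 - 6*2 - 4/(-2 + 3))/(4*(2/(-2 + 3) + 3*2)))⁴ = ((1 - 12 - 4/1)/(4*(2/1 + 6)))⁴ = ((1 - 12 - 4*1)/(4*(2*1 + 6)))⁴ = ((1 - 12 - 4)/(4*(2 + 6)))⁴ = ((¼)*(-15)/8)⁴ = ((¼)*(⅛)*(-15))⁴ = (-15/32)⁴ = 50625/1048576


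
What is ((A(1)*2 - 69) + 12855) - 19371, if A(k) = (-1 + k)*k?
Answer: -6585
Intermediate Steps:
A(k) = k*(-1 + k)
((A(1)*2 - 69) + 12855) - 19371 = (((1*(-1 + 1))*2 - 69) + 12855) - 19371 = (((1*0)*2 - 69) + 12855) - 19371 = ((0*2 - 69) + 12855) - 19371 = ((0 - 69) + 12855) - 19371 = (-69 + 12855) - 19371 = 12786 - 19371 = -6585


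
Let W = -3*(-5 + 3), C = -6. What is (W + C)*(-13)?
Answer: 0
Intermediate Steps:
W = 6 (W = -3*(-2) = 6)
(W + C)*(-13) = (6 - 6)*(-13) = 0*(-13) = 0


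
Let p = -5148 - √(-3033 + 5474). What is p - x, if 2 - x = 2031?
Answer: -3119 - √2441 ≈ -3168.4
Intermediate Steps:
x = -2029 (x = 2 - 1*2031 = 2 - 2031 = -2029)
p = -5148 - √2441 ≈ -5197.4
p - x = (-5148 - √2441) - 1*(-2029) = (-5148 - √2441) + 2029 = -3119 - √2441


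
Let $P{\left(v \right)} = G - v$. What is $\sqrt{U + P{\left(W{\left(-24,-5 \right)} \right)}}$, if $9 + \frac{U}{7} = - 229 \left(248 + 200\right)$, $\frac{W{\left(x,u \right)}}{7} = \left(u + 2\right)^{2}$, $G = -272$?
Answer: $3 i \sqrt{79838} \approx 847.67 i$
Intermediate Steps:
$W{\left(x,u \right)} = 7 \left(2 + u\right)^{2}$ ($W{\left(x,u \right)} = 7 \left(u + 2\right)^{2} = 7 \left(2 + u\right)^{2}$)
$P{\left(v \right)} = -272 - v$
$U = -718207$ ($U = -63 + 7 \left(- 229 \left(248 + 200\right)\right) = -63 + 7 \left(\left(-229\right) 448\right) = -63 + 7 \left(-102592\right) = -63 - 718144 = -718207$)
$\sqrt{U + P{\left(W{\left(-24,-5 \right)} \right)}} = \sqrt{-718207 - \left(272 + 7 \left(2 - 5\right)^{2}\right)} = \sqrt{-718207 - \left(272 + 7 \left(-3\right)^{2}\right)} = \sqrt{-718207 - \left(272 + 7 \cdot 9\right)} = \sqrt{-718207 - 335} = \sqrt{-718542} = 3 i \sqrt{79838}$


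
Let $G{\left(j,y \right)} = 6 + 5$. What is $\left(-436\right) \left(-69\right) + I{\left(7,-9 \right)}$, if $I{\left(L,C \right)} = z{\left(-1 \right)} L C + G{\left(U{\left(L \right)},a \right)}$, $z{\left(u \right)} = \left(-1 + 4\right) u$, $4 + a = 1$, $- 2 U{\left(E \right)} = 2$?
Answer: $30284$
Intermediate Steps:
$U{\left(E \right)} = -1$ ($U{\left(E \right)} = \left(- \frac{1}{2}\right) 2 = -1$)
$a = -3$ ($a = -4 + 1 = -3$)
$G{\left(j,y \right)} = 11$
$z{\left(u \right)} = 3 u$
$I{\left(L,C \right)} = 11 - 3 C L$ ($I{\left(L,C \right)} = 3 \left(-1\right) L C + 11 = - 3 L C + 11 = - 3 C L + 11 = 11 - 3 C L$)
$\left(-436\right) \left(-69\right) + I{\left(7,-9 \right)} = \left(-436\right) \left(-69\right) - \left(-11 - 189\right) = 30084 + \left(11 + 189\right) = 30084 + 200 = 30284$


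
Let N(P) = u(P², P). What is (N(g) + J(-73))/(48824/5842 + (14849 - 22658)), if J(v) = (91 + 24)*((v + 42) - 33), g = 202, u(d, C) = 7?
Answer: 21478113/22785677 ≈ 0.94261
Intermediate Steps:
N(P) = 7
J(v) = 1035 + 115*v (J(v) = 115*((42 + v) - 33) = 115*(9 + v) = 1035 + 115*v)
(N(g) + J(-73))/(48824/5842 + (14849 - 22658)) = (7 + (1035 + 115*(-73)))/(48824/5842 + (14849 - 22658)) = (7 + (1035 - 8395))/(48824*(1/5842) - 7809) = (7 - 7360)/(24412/2921 - 7809) = -7353/(-22785677/2921) = -7353*(-2921/22785677) = 21478113/22785677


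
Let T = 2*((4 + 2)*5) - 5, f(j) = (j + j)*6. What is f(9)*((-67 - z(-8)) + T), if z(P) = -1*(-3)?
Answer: -1620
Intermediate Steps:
f(j) = 12*j (f(j) = (2*j)*6 = 12*j)
z(P) = 3
T = 55 (T = 2*(6*5) - 5 = 2*30 - 5 = 60 - 5 = 55)
f(9)*((-67 - z(-8)) + T) = (12*9)*((-67 - 1*3) + 55) = 108*((-67 - 3) + 55) = 108*(-70 + 55) = 108*(-15) = -1620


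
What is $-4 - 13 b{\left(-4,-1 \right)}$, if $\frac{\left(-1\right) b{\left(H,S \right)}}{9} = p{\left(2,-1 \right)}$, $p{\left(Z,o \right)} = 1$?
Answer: $113$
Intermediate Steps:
$b{\left(H,S \right)} = -9$ ($b{\left(H,S \right)} = \left(-9\right) 1 = -9$)
$-4 - 13 b{\left(-4,-1 \right)} = -4 - -117 = -4 + 117 = 113$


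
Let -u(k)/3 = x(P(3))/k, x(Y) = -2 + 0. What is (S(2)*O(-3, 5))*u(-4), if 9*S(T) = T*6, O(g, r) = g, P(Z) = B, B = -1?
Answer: 6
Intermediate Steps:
P(Z) = -1
x(Y) = -2
u(k) = 6/k (u(k) = -(-6)/k = 6/k)
S(T) = 2*T/3 (S(T) = (T*6)/9 = (6*T)/9 = 2*T/3)
(S(2)*O(-3, 5))*u(-4) = (((⅔)*2)*(-3))*(6/(-4)) = ((4/3)*(-3))*(6*(-¼)) = -4*(-3/2) = 6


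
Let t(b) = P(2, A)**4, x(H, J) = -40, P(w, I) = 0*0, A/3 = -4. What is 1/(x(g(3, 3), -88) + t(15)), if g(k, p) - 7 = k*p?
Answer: -1/40 ≈ -0.025000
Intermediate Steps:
g(k, p) = 7 + k*p
A = -12 (A = 3*(-4) = -12)
P(w, I) = 0
t(b) = 0 (t(b) = 0**4 = 0)
1/(x(g(3, 3), -88) + t(15)) = 1/(-40 + 0) = 1/(-40) = -1/40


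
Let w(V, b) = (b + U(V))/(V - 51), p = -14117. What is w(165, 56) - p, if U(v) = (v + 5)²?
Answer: 14371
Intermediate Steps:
U(v) = (5 + v)²
w(V, b) = (b + (5 + V)²)/(-51 + V) (w(V, b) = (b + (5 + V)²)/(V - 51) = (b + (5 + V)²)/(-51 + V))
w(165, 56) - p = (56 + (5 + 165)²)/(-51 + 165) - 1*(-14117) = (56 + 170²)/114 + 14117 = (56 + 28900)/114 + 14117 = (1/114)*28956 + 14117 = 254 + 14117 = 14371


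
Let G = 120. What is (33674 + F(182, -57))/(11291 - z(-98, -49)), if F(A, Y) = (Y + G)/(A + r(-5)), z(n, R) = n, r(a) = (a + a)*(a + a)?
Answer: 3165377/1070566 ≈ 2.9567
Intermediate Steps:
r(a) = 4*a² (r(a) = (2*a)*(2*a) = 4*a²)
F(A, Y) = (120 + Y)/(100 + A) (F(A, Y) = (Y + 120)/(A + 4*(-5)²) = (120 + Y)/(A + 4*25) = (120 + Y)/(A + 100) = (120 + Y)/(100 + A))
(33674 + F(182, -57))/(11291 - z(-98, -49)) = (33674 + (120 - 57)/(100 + 182))/(11291 - 1*(-98)) = (33674 + 63/282)/(11291 + 98) = (33674 + (1/282)*63)/11389 = (33674 + 21/94)*(1/11389) = (3165377/94)*(1/11389) = 3165377/1070566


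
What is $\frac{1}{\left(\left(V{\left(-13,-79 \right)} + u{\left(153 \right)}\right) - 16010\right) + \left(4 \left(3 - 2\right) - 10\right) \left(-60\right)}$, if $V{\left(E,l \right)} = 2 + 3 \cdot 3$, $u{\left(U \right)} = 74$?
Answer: $- \frac{1}{15565} \approx -6.4247 \cdot 10^{-5}$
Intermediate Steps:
$V{\left(E,l \right)} = 11$ ($V{\left(E,l \right)} = 2 + 9 = 11$)
$\frac{1}{\left(\left(V{\left(-13,-79 \right)} + u{\left(153 \right)}\right) - 16010\right) + \left(4 \left(3 - 2\right) - 10\right) \left(-60\right)} = \frac{1}{\left(\left(11 + 74\right) - 16010\right) + \left(4 \left(3 - 2\right) - 10\right) \left(-60\right)} = \frac{1}{\left(85 - 16010\right) + \left(4 \cdot 1 - 10\right) \left(-60\right)} = \frac{1}{-15925 + \left(4 - 10\right) \left(-60\right)} = \frac{1}{-15925 - -360} = \frac{1}{-15925 + 360} = \frac{1}{-15565} = - \frac{1}{15565}$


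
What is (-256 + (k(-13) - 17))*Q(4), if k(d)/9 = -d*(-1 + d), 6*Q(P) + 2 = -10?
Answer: 3822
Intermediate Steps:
Q(P) = -2 (Q(P) = -⅓ + (⅙)*(-10) = -⅓ - 5/3 = -2)
k(d) = -9*d*(-1 + d) (k(d) = 9*(-d*(-1 + d)) = -9*d*(-1 + d))
(-256 + (k(-13) - 17))*Q(4) = (-256 + (9*(-13)*(1 - 1*(-13)) - 17))*(-2) = (-256 + (9*(-13)*(1 + 13) - 17))*(-2) = (-256 + (9*(-13)*14 - 17))*(-2) = (-256 + (-1638 - 17))*(-2) = (-256 - 1655)*(-2) = -1911*(-2) = 3822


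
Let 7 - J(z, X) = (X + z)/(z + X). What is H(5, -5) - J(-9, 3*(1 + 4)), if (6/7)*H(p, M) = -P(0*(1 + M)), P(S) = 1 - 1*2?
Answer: -29/6 ≈ -4.8333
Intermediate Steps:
P(S) = -1 (P(S) = 1 - 2 = -1)
H(p, M) = 7/6 (H(p, M) = 7*(-1*(-1))/6 = (7/6)*1 = 7/6)
J(z, X) = 6 (J(z, X) = 7 - (X + z)/(z + X) = 7 - (X + z)/(X + z) = 7 - 1*1 = 7 - 1 = 6)
H(5, -5) - J(-9, 3*(1 + 4)) = 7/6 - 1*6 = 7/6 - 6 = -29/6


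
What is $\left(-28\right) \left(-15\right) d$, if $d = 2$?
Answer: $840$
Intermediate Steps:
$\left(-28\right) \left(-15\right) d = \left(-28\right) \left(-15\right) 2 = 420 \cdot 2 = 840$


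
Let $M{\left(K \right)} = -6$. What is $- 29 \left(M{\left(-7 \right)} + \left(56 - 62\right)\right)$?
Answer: $348$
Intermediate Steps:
$- 29 \left(M{\left(-7 \right)} + \left(56 - 62\right)\right) = - 29 \left(-6 + \left(56 - 62\right)\right) = - 29 \left(-6 - 6\right) = \left(-29\right) \left(-12\right) = 348$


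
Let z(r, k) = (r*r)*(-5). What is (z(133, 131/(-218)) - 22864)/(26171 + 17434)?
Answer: -37103/14535 ≈ -2.5527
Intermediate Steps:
z(r, k) = -5*r**2 (z(r, k) = r**2*(-5) = -5*r**2)
(z(133, 131/(-218)) - 22864)/(26171 + 17434) = (-5*133**2 - 22864)/(26171 + 17434) = (-5*17689 - 22864)/43605 = (-88445 - 22864)*(1/43605) = -111309*1/43605 = -37103/14535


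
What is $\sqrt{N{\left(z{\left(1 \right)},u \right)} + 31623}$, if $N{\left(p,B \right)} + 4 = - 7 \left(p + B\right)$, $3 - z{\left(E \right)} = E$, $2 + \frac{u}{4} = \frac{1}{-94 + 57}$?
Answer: $\frac{3 \sqrt{4816105}}{37} \approx 177.94$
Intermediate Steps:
$u = - \frac{300}{37}$ ($u = -8 + \frac{4}{-94 + 57} = -8 + \frac{4}{-37} = -8 + 4 \left(- \frac{1}{37}\right) = -8 - \frac{4}{37} = - \frac{300}{37} \approx -8.1081$)
$z{\left(E \right)} = 3 - E$
$N{\left(p,B \right)} = -4 - 7 B - 7 p$ ($N{\left(p,B \right)} = -4 - 7 \left(p + B\right) = -4 - 7 \left(B + p\right) = -4 - \left(7 B + 7 p\right) = -4 - 7 B - 7 p$)
$\sqrt{N{\left(z{\left(1 \right)},u \right)} + 31623} = \sqrt{\left(-4 - - \frac{2100}{37} - 7 \left(3 - 1\right)\right) + 31623} = \sqrt{\left(-4 + \frac{2100}{37} - 7 \left(3 - 1\right)\right) + 31623} = \sqrt{\left(-4 + \frac{2100}{37} - 14\right) + 31623} = \sqrt{\frac{1434}{37} + 31623} = \sqrt{\frac{1171485}{37}} = \frac{3 \sqrt{4816105}}{37}$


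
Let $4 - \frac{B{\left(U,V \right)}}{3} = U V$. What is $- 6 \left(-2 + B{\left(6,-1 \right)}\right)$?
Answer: $-168$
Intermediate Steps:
$B{\left(U,V \right)} = 12 - 3 U V$
$- 6 \left(-2 + B{\left(6,-1 \right)}\right) = - 6 \left(-2 - \left(-12 + 18 \left(-1\right)\right)\right) = - 6 \left(-2 + \left(12 + 18\right)\right) = - 6 \left(-2 + 30\right) = \left(-6\right) 28 = -168$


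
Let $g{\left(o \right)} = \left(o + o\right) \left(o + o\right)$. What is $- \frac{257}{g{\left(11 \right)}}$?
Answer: $- \frac{257}{484} \approx -0.53099$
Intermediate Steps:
$g{\left(o \right)} = 4 o^{2}$ ($g{\left(o \right)} = 2 o 2 o = 4 o^{2}$)
$- \frac{257}{g{\left(11 \right)}} = - \frac{257}{4 \cdot 11^{2}} = - \frac{257}{4 \cdot 121} = - \frac{257}{484}$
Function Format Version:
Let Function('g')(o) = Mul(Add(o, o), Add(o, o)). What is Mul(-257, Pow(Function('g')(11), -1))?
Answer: Rational(-257, 484) ≈ -0.53099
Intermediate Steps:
Function('g')(o) = Mul(4, Pow(o, 2)) (Function('g')(o) = Mul(Mul(2, o), Mul(2, o)) = Mul(4, Pow(o, 2)))
Mul(-257, Pow(Function('g')(11), -1)) = Mul(-257, Pow(Mul(4, Pow(11, 2)), -1)) = Mul(-257, Pow(Mul(4, 121), -1)) = Mul(-257, Pow(484, -1)) = Mul(-257, Rational(1, 484)) = Rational(-257, 484)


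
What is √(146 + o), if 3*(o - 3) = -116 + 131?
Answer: √154 ≈ 12.410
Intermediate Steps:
o = 8 (o = 3 + (-116 + 131)/3 = 3 + (⅓)*15 = 3 + 5 = 8)
√(146 + o) = √(146 + 8) = √154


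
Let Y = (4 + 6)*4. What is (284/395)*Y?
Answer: 2272/79 ≈ 28.759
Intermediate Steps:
Y = 40 (Y = 10*4 = 40)
(284/395)*Y = (284/395)*40 = 2272/79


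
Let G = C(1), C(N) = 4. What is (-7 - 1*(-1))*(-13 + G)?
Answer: 54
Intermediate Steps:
G = 4
(-7 - 1*(-1))*(-13 + G) = (-7 - 1*(-1))*(-13 + 4) = (-7 + 1)*(-9) = -6*(-9) = 54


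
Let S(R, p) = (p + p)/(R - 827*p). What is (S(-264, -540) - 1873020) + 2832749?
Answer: 35695200607/37193 ≈ 9.5973e+5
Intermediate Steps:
S(R, p) = 2*p/(R - 827*p) (S(R, p) = (2*p)/(R - 827*p) = 2*p/(R - 827*p))
(S(-264, -540) - 1873020) + 2832749 = (2*(-540)/(-264 - 827*(-540)) - 1873020) + 2832749 = (2*(-540)/(-264 + 446580) - 1873020) + 2832749 = (2*(-540)/446316 - 1873020) + 2832749 = (2*(-540)*(1/446316) - 1873020) + 2832749 = (-90/37193 - 1873020) + 2832749 = -69663232950/37193 + 2832749 = 35695200607/37193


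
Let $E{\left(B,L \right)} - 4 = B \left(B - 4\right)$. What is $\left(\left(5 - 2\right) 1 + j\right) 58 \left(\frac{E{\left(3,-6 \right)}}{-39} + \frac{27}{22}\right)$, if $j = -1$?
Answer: $\frac{59798}{429} \approx 139.39$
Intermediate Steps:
$E{\left(B,L \right)} = 4 + B \left(-4 + B\right)$ ($E{\left(B,L \right)} = 4 + B \left(B - 4\right) = 4 + B \left(-4 + B\right)$)
$\left(\left(5 - 2\right) 1 + j\right) 58 \left(\frac{E{\left(3,-6 \right)}}{-39} + \frac{27}{22}\right) = \left(\left(5 - 2\right) 1 - 1\right) 58 \left(\frac{4 + 3^{2} - 12}{-39} + \frac{27}{22}\right) = \left(\left(5 - 2\right) 1 - 1\right) 58 \left(\left(4 + 9 - 12\right) \left(- \frac{1}{39}\right) + 27 \cdot \frac{1}{22}\right) = \left(3 \cdot 1 - 1\right) 58 \left(1 \left(- \frac{1}{39}\right) + \frac{27}{22}\right) = \left(3 - 1\right) 58 \left(- \frac{1}{39} + \frac{27}{22}\right) = 2 \cdot 58 \cdot \frac{1031}{858} = 116 \cdot \frac{1031}{858} = \frac{59798}{429}$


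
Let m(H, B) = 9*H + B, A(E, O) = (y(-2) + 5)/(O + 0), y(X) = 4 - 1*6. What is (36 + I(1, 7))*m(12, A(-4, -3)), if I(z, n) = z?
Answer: 3959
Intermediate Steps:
y(X) = -2 (y(X) = 4 - 6 = -2)
A(E, O) = 3/O (A(E, O) = (-2 + 5)/(O + 0) = 3/O)
m(H, B) = B + 9*H
(36 + I(1, 7))*m(12, A(-4, -3)) = (36 + 1)*(3/(-3) + 9*12) = 37*(3*(-⅓) + 108) = 37*(-1 + 108) = 37*107 = 3959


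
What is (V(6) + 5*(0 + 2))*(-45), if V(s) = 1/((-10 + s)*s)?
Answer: -3585/8 ≈ -448.13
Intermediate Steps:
V(s) = 1/(s*(-10 + s))
(V(6) + 5*(0 + 2))*(-45) = (1/(6*(-10 + 6)) + 5*(0 + 2))*(-45) = ((1/6)/(-4) + 5*2)*(-45) = ((1/6)*(-1/4) + 10)*(-45) = (-1/24 + 10)*(-45) = (239/24)*(-45) = -3585/8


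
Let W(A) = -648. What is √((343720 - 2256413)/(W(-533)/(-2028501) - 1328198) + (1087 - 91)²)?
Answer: √3556070608991234656688354966/59872243790 ≈ 996.00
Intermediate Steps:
√((343720 - 2256413)/(W(-533)/(-2028501) - 1328198) + (1087 - 91)²) = √((343720 - 2256413)/(-648/(-2028501) - 1328198) + (1087 - 91)²) = √(-1912693/(-648*(-1/2028501) - 1328198) + 996²) = √(-1912693/(72/225389 - 1328198) + 992016) = √(-1912693/(-299361218950/225389) + 992016) = √(-1912693*(-225389/299361218950) + 992016) = √(431099962577/299361218950 + 992016) = √(296971550077865777/299361218950) = √3556070608991234656688354966/59872243790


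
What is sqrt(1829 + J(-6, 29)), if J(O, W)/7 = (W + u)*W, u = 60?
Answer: 2*sqrt(4974) ≈ 141.05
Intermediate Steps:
J(O, W) = 7*W*(60 + W) (J(O, W) = 7*((W + 60)*W) = 7*((60 + W)*W) = 7*(W*(60 + W)) = 7*W*(60 + W))
sqrt(1829 + J(-6, 29)) = sqrt(1829 + 7*29*(60 + 29)) = sqrt(1829 + 7*29*89) = sqrt(1829 + 18067) = sqrt(19896) = 2*sqrt(4974)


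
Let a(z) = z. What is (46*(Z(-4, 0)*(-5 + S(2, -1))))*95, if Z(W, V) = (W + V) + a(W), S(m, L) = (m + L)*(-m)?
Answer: 244720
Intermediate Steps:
S(m, L) = -m*(L + m) (S(m, L) = (L + m)*(-m) = -m*(L + m))
Z(W, V) = V + 2*W (Z(W, V) = (W + V) + W = (V + W) + W = V + 2*W)
(46*(Z(-4, 0)*(-5 + S(2, -1))))*95 = (46*((0 + 2*(-4))*(-5 - 1*2*(-1 + 2))))*95 = (46*((0 - 8)*(-5 - 1*2*1)))*95 = (46*(-8*(-5 - 2)))*95 = (46*(-8*(-7)))*95 = (46*56)*95 = 2576*95 = 244720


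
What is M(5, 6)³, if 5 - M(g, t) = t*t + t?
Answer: -50653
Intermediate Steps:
M(g, t) = 5 - t - t² (M(g, t) = 5 - (t*t + t) = 5 - (t² + t) = 5 - (t + t²) = 5 + (-t - t²) = 5 - t - t²)
M(5, 6)³ = (5 - 1*6 - 1*6²)³ = (5 - 6 - 1*36)³ = (5 - 6 - 36)³ = (-37)³ = -50653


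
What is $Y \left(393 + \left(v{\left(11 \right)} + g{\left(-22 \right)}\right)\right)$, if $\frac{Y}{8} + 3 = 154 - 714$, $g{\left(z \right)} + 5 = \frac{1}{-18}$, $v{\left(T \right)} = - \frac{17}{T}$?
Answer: $- \frac{172293764}{99} \approx -1.7403 \cdot 10^{6}$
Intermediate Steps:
$g{\left(z \right)} = - \frac{91}{18}$ ($g{\left(z \right)} = -5 + \frac{1}{-18} = -5 - \frac{1}{18} = - \frac{91}{18}$)
$Y = -4504$ ($Y = -24 + 8 \left(154 - 714\right) = -24 + 8 \left(-560\right) = -24 - 4480 = -4504$)
$Y \left(393 + \left(v{\left(11 \right)} + g{\left(-22 \right)}\right)\right) = - 4504 \left(393 - \left(\frac{91}{18} + \frac{17}{11}\right)\right) = - 4504 \left(393 - \frac{1307}{198}\right) = \left(-4504\right) \frac{76507}{198} = - \frac{172293764}{99}$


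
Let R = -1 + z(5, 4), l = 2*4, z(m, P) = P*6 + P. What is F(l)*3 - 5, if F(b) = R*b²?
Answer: 5179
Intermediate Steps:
z(m, P) = 7*P (z(m, P) = 6*P + P = 7*P)
l = 8
R = 27 (R = -1 + 7*4 = -1 + 28 = 27)
F(b) = 27*b²
F(l)*3 - 5 = (27*8²)*3 - 5 = (27*64)*3 - 5 = 1728*3 - 5 = 5184 - 5 = 5179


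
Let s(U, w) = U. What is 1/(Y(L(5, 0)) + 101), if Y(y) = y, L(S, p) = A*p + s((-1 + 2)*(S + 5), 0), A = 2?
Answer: 1/111 ≈ 0.0090090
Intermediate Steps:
L(S, p) = 5 + S + 2*p (L(S, p) = 2*p + (-1 + 2)*(S + 5) = 2*p + 1*(5 + S) = 2*p + (5 + S) = 5 + S + 2*p)
1/(Y(L(5, 0)) + 101) = 1/((5 + 5 + 2*0) + 101) = 1/((5 + 5 + 0) + 101) = 1/(10 + 101) = 1/111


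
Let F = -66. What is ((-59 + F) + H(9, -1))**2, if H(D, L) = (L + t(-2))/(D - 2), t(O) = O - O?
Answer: 767376/49 ≈ 15661.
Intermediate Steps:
t(O) = 0
H(D, L) = L/(-2 + D) (H(D, L) = (L + 0)/(D - 2) = L/(-2 + D))
((-59 + F) + H(9, -1))**2 = ((-59 - 66) - 1/(-2 + 9))**2 = (-125 - 1/7)**2 = (-876/7)**2 = 767376/49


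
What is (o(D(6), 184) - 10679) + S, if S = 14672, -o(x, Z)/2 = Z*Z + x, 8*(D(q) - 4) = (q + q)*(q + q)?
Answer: -63763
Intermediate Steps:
D(q) = 4 + q²/2 (D(q) = 4 + ((q + q)*(q + q))/8 = 4 + ((2*q)*(2*q))/8 = 4 + (4*q²)/8 = 4 + q²/2)
o(x, Z) = -2*x - 2*Z² (o(x, Z) = -2*(Z*Z + x) = -2*(Z² + x) = -2*(x + Z²) = -2*x - 2*Z²)
(o(D(6), 184) - 10679) + S = ((-2*(4 + (½)*6²) - 2*184²) - 10679) + 14672 = ((-2*(4 + (½)*36) - 2*33856) - 10679) + 14672 = ((-2*(4 + 18) - 67712) - 10679) + 14672 = ((-2*22 - 67712) - 10679) + 14672 = ((-44 - 67712) - 10679) + 14672 = (-67756 - 10679) + 14672 = -78435 + 14672 = -63763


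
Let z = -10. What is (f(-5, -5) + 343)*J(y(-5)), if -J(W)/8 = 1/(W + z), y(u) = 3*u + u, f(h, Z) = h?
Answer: 1352/15 ≈ 90.133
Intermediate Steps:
y(u) = 4*u
J(W) = -8/(-10 + W) (J(W) = -8/(W - 10) = -8/(-10 + W))
(f(-5, -5) + 343)*J(y(-5)) = (-5 + 343)*(-8/(-10 + 4*(-5))) = 338*(-8/(-10 - 20)) = 338*(-8/(-30)) = 338*(-8*(-1/30)) = 338*(4/15) = 1352/15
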